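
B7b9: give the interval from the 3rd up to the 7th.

diminished 5th

Spelling the chord: B, D#, F#, A, C.
3rd = D#; 7th = A.
From D# to A: 6 semitones over a fifth = diminished.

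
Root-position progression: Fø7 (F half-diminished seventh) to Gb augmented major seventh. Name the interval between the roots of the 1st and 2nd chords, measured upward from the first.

The roots are F and Gb.
From F to Gb: 1 semitone over a second = minor.

minor second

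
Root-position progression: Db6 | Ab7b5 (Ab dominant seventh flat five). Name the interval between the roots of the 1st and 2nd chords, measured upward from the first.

perfect fifth

The roots are Db and Ab.
Counting 5 letters and 7 half steps from Db gives a perfect fifth.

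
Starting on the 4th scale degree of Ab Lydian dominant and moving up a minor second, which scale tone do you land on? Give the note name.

Eb

The scale is Ab Bb C D Eb F Gb.
The 4th scale degree is D; a minor second above that is Eb — scale degree 5.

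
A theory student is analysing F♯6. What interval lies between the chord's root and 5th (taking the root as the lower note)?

F♯ major sixth is spelled F♯, A♯, C♯, D♯.
That puts F♯ below C♯.
Counting 5 letters and 7 half steps from F♯ gives a perfect fifth.

perfect fifth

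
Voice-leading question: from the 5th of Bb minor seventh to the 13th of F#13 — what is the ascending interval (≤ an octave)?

A6

The 5th of Bb minor seventh is F; the 13th of F#13 is D#.
From F to D#: 10 semitones over a sixth = augmented.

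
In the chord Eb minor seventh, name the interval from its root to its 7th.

Eb minor seventh is spelled Eb-Gb-Bb-Db.
So we need the interval from Eb up to Db.
From Eb to Db: 10 semitones over a seventh = minor.

minor seventh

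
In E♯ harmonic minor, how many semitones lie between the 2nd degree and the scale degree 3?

1

The scale is E♯ F𝄪 G♯ A♯ B♯ C♯ D𝄪.
F𝄪 up to G♯ is a minor second — 1 semitone.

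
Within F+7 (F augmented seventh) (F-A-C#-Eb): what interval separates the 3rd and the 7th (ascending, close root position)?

The 3rd is A and the 7th is Eb.
From A to Eb: 6 semitones over a fifth = diminished.
This 3–7 tritone is the characteristic tension at the heart of the dominant sound.

diminished fifth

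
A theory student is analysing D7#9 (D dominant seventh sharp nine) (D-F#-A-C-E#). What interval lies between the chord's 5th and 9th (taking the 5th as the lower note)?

A5

The 5th is A and the 9th is E#.
From A to E#: 8 semitones over a fifth = augmented.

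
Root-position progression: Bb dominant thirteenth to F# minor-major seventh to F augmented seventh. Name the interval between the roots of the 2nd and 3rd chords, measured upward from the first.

The roots are F# and F.
8 letter names make it an octave; at 11 semitones (a half step narrower than perfect) the quality is diminished.

d8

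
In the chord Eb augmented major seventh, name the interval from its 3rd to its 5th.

Eb+maj7 (Eb augmented major seventh): Eb–G–B–D.
The 3rd is G and the 5th is B.
Counting 3 letters and 4 half steps from G gives a major third.

major third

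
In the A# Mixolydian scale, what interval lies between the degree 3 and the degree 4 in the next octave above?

minor ninth

The scale runs A# B# C## D# E# F## G#.
The degree 3 is C## and the degree 4 (up an octave) is D#.
9 letter names make it a ninth; at 13 semitones (a half step narrower than major) the quality is minor.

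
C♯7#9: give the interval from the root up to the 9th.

C♯7#9 is spelled C♯-E♯-G♯-B-D𝄪.
The root is C♯ and the 9th is D𝄪.
9 letter names make it a ninth; at 15 semitones (a half step wider than major) the quality is augmented.

augmented ninth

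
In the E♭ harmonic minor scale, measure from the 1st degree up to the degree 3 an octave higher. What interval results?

E♭ harmonic minor: E♭ F G♭ A♭ B♭ C♭ D.
The 1st degree is E♭ and the scale degree 3 (up an octave) is G♭.
10 letter names make it a tenth; at 15 semitones (a half step narrower than major) the quality is minor.

m10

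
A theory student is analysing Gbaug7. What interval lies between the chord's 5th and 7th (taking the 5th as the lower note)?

Gb+7 (Gb augmented seventh) is spelled Gb–Bb–D–Fb.
5th = D; 7th = Fb.
D up to Fb is 2 semitones, a whole step narrower than a major third, so the interval is diminished.

diminished third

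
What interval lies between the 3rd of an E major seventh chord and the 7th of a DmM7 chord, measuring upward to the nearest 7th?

E major seventh has G# as its 3rd, and DmM7 has C# as its 7th.
Counting 4 letters and 5 half steps from G# gives a perfect fourth.

perfect 4th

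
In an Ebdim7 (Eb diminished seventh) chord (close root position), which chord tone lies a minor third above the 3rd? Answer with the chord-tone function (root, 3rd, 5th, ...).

5th

The chord tones of Eb°7 are Eb–Gb–Bbb–Dbb.
The 3rd is Gb. A minor third above Gb is Bbb.
Bbb is the chord's 5th.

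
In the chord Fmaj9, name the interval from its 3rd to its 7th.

perfect fifth

Fmaj9 is spelled F, A, C, E, G.
That puts A below E.
Counting 5 letters and 7 half steps from A gives a perfect fifth.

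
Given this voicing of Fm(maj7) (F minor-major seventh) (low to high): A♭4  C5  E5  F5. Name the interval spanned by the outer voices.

major 6th

The outer voices are A♭4 and F5.
A♭ up to F spans 6 letter names and 9 semitones — a major sixth.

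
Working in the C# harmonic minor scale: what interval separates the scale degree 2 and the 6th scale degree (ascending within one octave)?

Spelling the C# harmonic minor scale: C# D# E F# G# A B#.
That puts D# below A.
D# up to A is 6 semitones, a half step narrower than a perfect fifth, so the interval is diminished.

diminished fifth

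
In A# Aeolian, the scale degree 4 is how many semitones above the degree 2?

The scale is A# B# C# D# E# F# G#.
B# up to D# is a minor third — 3 semitones.

3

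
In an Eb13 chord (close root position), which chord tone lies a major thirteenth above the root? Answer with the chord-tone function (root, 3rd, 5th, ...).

13th

Eb13 (Eb dominant thirteenth): Eb–G–Bb–Db–F–C.
The root is Eb. A major thirteenth above Eb is C.
C is the chord's 13th.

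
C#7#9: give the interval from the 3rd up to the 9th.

The chord tones of C# dominant seventh sharp nine are C#–E#–G#–B–D##.
So we need the interval from E# up to D##.
E# up to D## spans 7 letter names and 11 semitones — a major seventh.

major 7th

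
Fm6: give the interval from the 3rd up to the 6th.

The chord tones of Fmin6 are F-A♭-C-D.
That puts A♭ below D.
4 letter names make it a fourth; at 6 semitones (a half step wider than perfect) the quality is augmented.

augmented fourth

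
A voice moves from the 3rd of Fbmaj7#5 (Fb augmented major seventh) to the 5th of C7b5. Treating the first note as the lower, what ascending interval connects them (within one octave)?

m7

The 3rd of Fbmaj7#5 (Fb augmented major seventh) is Ab; the 5th of C7b5 is Gb.
7 letter names make it a seventh; at 10 semitones (a half step narrower than major) the quality is minor.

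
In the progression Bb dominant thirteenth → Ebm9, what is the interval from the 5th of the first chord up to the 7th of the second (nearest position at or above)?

The 5th of Bb dominant thirteenth is F; the 7th of Ebm9 is Db.
F up to Db is 8 semitones, a half step narrower than a major sixth, so the interval is minor.

minor 6th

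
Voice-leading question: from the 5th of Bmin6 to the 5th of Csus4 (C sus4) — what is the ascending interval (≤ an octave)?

minor 2nd

Bmin6 has F# as its 5th, and Csus4 (C sus4) has G as its 5th.
F# up to G is 1 semitone, a half step narrower than a major second, so the interval is minor.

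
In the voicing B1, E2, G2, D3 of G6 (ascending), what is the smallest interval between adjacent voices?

minor 3rd

Adjacent intervals: B1→E2 = perfect fourth; E2→G2 = minor third; G2→D3 = perfect fifth.
The smallest is E2 to G2, a minor third (3 semitones).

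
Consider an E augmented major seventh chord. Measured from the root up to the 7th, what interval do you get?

The chord tones of Emaj7#5 are E, G#, B#, D#.
So we need the interval from E up to D#.
From E to D# is 11 semitones, exactly the major seventh.

major seventh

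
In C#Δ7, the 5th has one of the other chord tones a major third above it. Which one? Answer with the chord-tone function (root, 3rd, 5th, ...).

7th

Spelling the chord: C#, E#, G#, B#.
The 5th is G#. A major third above G# is B#.
B# is the chord's 7th.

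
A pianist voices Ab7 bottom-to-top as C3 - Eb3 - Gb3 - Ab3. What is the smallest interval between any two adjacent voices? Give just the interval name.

Adjacent intervals: C3→Eb3 = minor third; Eb3→Gb3 = minor third; Gb3→Ab3 = major second.
The smallest is Gb3 to Ab3, a major second (2 semitones).

major second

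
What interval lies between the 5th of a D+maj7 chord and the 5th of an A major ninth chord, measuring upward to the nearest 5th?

D+maj7 has A# as its 5th, and A major ninth has E as its 5th.
From A# to E: 6 semitones over a fifth = diminished.

d5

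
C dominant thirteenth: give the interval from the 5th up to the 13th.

major ninth

The chord tones of C13 are C, E, G, B♭, D, A.
The 5th is G and the 13th is A.
Counting 9 letters and 14 half steps from G gives a major ninth.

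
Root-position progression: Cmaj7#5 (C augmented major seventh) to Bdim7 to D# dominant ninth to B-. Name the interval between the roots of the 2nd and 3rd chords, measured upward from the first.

The roots are B and D#.
B up to D# spans 3 letter names and 4 semitones — a major third.

major third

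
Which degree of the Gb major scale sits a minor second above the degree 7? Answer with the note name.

The scale is Gb Ab Bb Cb Db Eb F.
The degree 7 is F; a minor second above that is Gb — scale degree 1.

Gb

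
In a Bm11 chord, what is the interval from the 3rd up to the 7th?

Bm11 is spelled B–D–F#–A–C#–E.
So we need the interval from D up to A.
From D to A is 7 semitones, exactly the perfect fifth.

perfect 5th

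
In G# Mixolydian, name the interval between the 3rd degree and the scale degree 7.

G# mixolydian: G# A# B# C# D# E# F#.
The 3rd degree is B# and the degree 7 is F#.
5 letter names make it a fifth; at 6 semitones (a half step narrower than perfect) the quality is diminished.

d5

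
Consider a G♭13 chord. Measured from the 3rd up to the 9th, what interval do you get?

G♭13: G♭-B♭-D♭-F♭-A♭-E♭.
So we need the interval from B♭ up to A♭.
7 letter names make it a seventh; at 10 semitones (a half step narrower than major) the quality is minor.

minor seventh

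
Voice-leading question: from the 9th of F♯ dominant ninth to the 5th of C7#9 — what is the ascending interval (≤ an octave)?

F♯ dominant ninth has G♯ as its 9th, and C7#9 has G as its 5th.
8 letter names make it an octave; at 11 semitones (a half step narrower than perfect) the quality is diminished.

diminished octave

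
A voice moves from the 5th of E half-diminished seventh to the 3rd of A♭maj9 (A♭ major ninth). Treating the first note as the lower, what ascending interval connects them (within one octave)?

major second

E half-diminished seventh has B♭ as its 5th, and A♭maj9 (A♭ major ninth) has C as its 3rd.
From B♭ to C is 2 semitones, exactly the major second.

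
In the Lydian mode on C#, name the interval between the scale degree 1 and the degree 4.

The scale runs C# D# E# F## G# A# B#.
Scale degree 1 = C#; degree 4 = F##.
From C# to F##: 6 semitones over a fourth = augmented.

A4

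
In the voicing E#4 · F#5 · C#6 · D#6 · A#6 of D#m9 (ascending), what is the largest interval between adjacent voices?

minor ninth

Adjacent intervals: E#4→F#5 = minor ninth; F#5→C#6 = perfect fifth; C#6→D#6 = major second; D#6→A#6 = perfect fifth.
The largest is E#4 to F#5, a minor ninth (13 semitones).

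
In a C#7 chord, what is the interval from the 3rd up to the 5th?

The chord tones of C#7 are C#, E#, G#, B.
The 3rd is E# and the 5th is G#.
E# up to G# is 3 semitones, a half step narrower than a major third, so the interval is minor.

minor third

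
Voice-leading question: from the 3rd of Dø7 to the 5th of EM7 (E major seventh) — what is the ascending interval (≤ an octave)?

augmented fourth

The 3rd of Dø7 is F; the 5th of EM7 (E major seventh) is B.
From F to B: 6 semitones over a fourth = augmented.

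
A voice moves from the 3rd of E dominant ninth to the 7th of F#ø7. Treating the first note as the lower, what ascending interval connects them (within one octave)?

minor sixth

The 3rd of E dominant ninth is G#; the 7th of F#ø7 is E.
6 letter names make it a sixth; at 8 semitones (a half step narrower than major) the quality is minor.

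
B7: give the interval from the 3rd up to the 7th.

diminished fifth

The chord tones of B7 are B D♯ F♯ A.
The 3rd is D♯ and the 7th is A.
From D♯ to A: 6 semitones over a fifth = diminished.
This 3–7 tritone is the characteristic tension at the heart of the dominant sound.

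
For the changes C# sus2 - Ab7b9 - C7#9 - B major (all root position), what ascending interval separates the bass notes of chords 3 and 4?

The roots are C and B.
C up to B spans 7 letter names and 11 semitones — a major seventh.

major 7th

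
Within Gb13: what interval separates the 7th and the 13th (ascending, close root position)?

The chord tones of Gb dominant thirteenth are Gb–Bb–Db–Fb–Ab–Eb.
So we need the interval from Fb up to Eb.
Counting 7 letters and 11 half steps from Fb gives a major seventh.

major seventh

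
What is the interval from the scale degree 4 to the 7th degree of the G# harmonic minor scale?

G# harmonic minor: G# A# B C# D# E F##.
The scale degree 4 is C# and the degree 7 is F##.
From C# to F##: 6 semitones over a fourth = augmented.

augmented fourth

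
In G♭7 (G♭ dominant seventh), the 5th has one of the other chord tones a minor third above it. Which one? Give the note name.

Fb

The chord tones of G♭7 (G♭ dominant seventh) are G♭ B♭ D♭ F♭.
The 5th is D♭. A minor third above D♭ is F♭.
F♭ is the chord's 7th.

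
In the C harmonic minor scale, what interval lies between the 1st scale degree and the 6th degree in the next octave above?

The scale runs C D Eb F G Ab B.
That puts C below Ab.
13 letter names make it a thirteenth; at 20 semitones (a half step narrower than major) the quality is minor.

minor 13th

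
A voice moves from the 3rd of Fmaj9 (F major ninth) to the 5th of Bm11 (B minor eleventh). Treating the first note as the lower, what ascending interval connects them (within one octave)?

Fmaj9 (F major ninth) has A as its 3rd, and Bm11 (B minor eleventh) has F# as its 5th.
Counting 6 letters and 9 half steps from A gives a major sixth.

major sixth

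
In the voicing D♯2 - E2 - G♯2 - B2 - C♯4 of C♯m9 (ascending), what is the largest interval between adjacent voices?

major 9th

Adjacent intervals: D♯2→E2 = minor second; E2→G♯2 = major third; G♯2→B2 = minor third; B2→C♯4 = major ninth.
The largest is B2 to C♯4, a major ninth (14 semitones).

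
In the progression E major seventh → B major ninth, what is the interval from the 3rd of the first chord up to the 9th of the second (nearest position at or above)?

E major seventh has G♯ as its 3rd, and B major ninth has C♯ as its 9th.
From G♯ to C♯ is 5 semitones, exactly the perfect fourth.

perfect fourth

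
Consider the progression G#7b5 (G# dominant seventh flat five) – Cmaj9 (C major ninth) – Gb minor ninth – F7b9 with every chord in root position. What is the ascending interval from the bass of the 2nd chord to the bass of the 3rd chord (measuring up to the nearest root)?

The roots are C and Gb.
From C to Gb: 6 semitones over a fifth = diminished.

diminished fifth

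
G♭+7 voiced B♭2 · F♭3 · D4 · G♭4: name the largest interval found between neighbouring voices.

augmented sixth

Adjacent intervals: B♭2→F♭3 = diminished fifth; F♭3→D4 = augmented sixth; D4→G♭4 = diminished fourth.
The largest is F♭3 to D4, an augmented sixth (10 semitones).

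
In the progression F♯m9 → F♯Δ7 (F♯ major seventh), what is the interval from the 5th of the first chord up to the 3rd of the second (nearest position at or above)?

The 5th of F♯m9 is C♯; the 3rd of F♯Δ7 (F♯ major seventh) is A♯.
Counting 6 letters and 9 half steps from C♯ gives a major sixth.

major 6th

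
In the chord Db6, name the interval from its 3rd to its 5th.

minor 3rd

Db6 is spelled Db F Ab Bb.
3rd = F; 5th = Ab.
From F to Ab: 3 semitones over a third = minor.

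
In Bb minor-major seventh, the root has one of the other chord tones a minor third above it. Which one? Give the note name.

Db

The chord tones of BbmM7 (Bb minor-major seventh) are Bb Db F A.
The root is Bb. A minor third above Bb is Db.
Db is the chord's 3rd.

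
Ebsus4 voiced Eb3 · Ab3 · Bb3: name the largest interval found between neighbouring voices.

Adjacent intervals: Eb3→Ab3 = perfect fourth; Ab3→Bb3 = major second.
The largest is Eb3 to Ab3, a perfect fourth (5 semitones).

perfect fourth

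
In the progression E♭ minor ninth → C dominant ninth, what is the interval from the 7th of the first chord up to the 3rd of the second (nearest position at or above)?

augmented second

E♭ minor ninth has D♭ as its 7th, and C dominant ninth has E as its 3rd.
2 letter names make it a second; at 3 semitones (a half step wider than major) the quality is augmented.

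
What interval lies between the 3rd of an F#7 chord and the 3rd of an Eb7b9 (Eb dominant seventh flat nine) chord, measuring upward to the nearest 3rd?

F#7 has A# as its 3rd, and Eb7b9 (Eb dominant seventh flat nine) has G as its 3rd.
7 letter names make it a seventh; at 9 semitones (a whole step narrower than major) the quality is diminished.

d7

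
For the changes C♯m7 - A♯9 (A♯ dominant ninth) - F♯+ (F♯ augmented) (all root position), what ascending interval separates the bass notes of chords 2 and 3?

minor sixth

The roots are A♯ and F♯.
A♯ up to F♯ is 8 semitones, a half step narrower than a major sixth, so the interval is minor.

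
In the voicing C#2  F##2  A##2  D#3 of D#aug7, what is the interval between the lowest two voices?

augmented 4th

Those voices are C#2 and F##2.
4 letter names make it a fourth; at 6 semitones (a half step wider than perfect) the quality is augmented.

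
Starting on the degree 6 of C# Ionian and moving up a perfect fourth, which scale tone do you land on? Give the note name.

D#

The scale is C# D# E# F# G# A# B#.
The degree 6 is A#; a perfect fourth above that is D# — scale degree 2.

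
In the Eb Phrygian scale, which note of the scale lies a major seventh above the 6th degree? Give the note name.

The scale is Eb Fb Gb Ab Bb Cb Db.
The 6th degree is Cb; a major seventh above that is Bb — scale degree 5.

Bb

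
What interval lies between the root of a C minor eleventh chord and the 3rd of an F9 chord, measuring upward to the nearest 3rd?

C minor eleventh has C as its root, and F9 has A as its 3rd.
Counting 6 letters and 9 half steps from C gives a major sixth.

major sixth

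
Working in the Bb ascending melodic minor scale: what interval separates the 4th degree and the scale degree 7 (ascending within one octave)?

augmented fourth

Spelling the Bb ascending melodic minor scale: Bb C Db Eb F G A.
4th degree = Eb; degree 7 = A.
4 letter names make it a fourth; at 6 semitones (a half step wider than perfect) the quality is augmented.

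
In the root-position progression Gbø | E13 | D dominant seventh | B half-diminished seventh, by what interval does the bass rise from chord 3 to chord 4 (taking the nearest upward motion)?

The roots are D and B.
D up to B spans 6 letter names and 9 semitones — a major sixth.

major sixth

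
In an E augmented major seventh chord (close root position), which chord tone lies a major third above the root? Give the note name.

Spelling the chord: E, G♯, B♯, D♯.
The root is E. A major third above E is G♯.
G♯ is the chord's 3rd.

G#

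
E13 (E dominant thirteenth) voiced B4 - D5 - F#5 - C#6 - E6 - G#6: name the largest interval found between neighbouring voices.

perfect 5th

Adjacent intervals: B4→D5 = minor third; D5→F#5 = major third; F#5→C#6 = perfect fifth; C#6→E6 = minor third; E6→G#6 = major third.
The largest is F#5 to C#6, a perfect fifth (7 semitones).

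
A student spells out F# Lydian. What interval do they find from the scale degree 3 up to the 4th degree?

F# lydian: F# G# A# B# C# D# E#.
So we need the interval from A# up to B#.
From A# to B# is 2 semitones, exactly the major second.

major second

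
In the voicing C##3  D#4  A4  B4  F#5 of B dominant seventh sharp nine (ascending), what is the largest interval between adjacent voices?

minor ninth

Adjacent intervals: C##3→D#4 = minor ninth; D#4→A4 = diminished fifth; A4→B4 = major second; B4→F#5 = perfect fifth.
The largest is C##3 to D#4, a minor ninth (13 semitones).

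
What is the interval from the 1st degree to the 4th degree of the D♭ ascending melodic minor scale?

The scale runs D♭ E♭ F♭ G♭ A♭ B♭ C.
That puts D♭ below G♭.
From D♭ to G♭ is 5 semitones, exactly the perfect fourth.

P4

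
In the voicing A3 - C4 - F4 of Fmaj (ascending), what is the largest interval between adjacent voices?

perfect fourth

Adjacent intervals: A3→C4 = minor third; C4→F4 = perfect fourth.
The largest is C4 to F4, a perfect fourth (5 semitones).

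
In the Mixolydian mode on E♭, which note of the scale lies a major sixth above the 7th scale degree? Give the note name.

The scale is E♭ F G A♭ B♭ C D♭.
The 7th scale degree is D♭; a major sixth above that is B♭ — scale degree 5.

Bb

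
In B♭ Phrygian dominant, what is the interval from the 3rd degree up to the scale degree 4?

The scale runs B♭ C♭ D E♭ F G♭ A♭.
The 3rd degree is D and the scale degree 4 is E♭.
2 letter names make it a second; at 1 semitone (a half step narrower than major) the quality is minor.

minor second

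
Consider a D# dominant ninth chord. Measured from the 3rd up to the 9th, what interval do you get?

D#9 is spelled D# F## A# C# E#.
The 3rd is F## and the 9th is E#.
F## up to E# is 10 semitones, a half step narrower than a major seventh, so the interval is minor.

minor 7th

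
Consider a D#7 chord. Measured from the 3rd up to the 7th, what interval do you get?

The chord tones of D#7 are D#-F##-A#-C#.
The 3rd is F## and the 7th is C#.
From F## to C#: 6 semitones over a fifth = diminished.
This 3–7 tritone is the characteristic tension at the heart of the dominant sound.

diminished fifth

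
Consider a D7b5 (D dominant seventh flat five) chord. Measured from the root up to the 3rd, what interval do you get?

major 3rd

D7b5 is spelled D F# Ab C.
That puts D below F#.
D up to F# spans 3 letter names and 4 semitones — a major third.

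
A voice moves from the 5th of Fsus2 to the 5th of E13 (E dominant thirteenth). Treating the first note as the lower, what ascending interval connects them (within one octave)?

The 5th of Fsus2 is C; the 5th of E13 (E dominant thirteenth) is B.
From C to B is 11 semitones, exactly the major seventh.

major 7th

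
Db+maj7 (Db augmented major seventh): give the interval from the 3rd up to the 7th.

perfect fifth

Spelling the chord: Db, F, A, C.
That puts F below C.
From F to C is 7 semitones, exactly the perfect fifth.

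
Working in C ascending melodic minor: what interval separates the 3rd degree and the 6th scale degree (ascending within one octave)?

The scale runs C D E♭ F G A B.
So we need the interval from E♭ up to A.
E♭ up to A is 6 semitones, a half step wider than a perfect fourth, so the interval is augmented.

augmented 4th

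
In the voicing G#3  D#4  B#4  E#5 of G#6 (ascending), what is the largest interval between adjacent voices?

major sixth

Adjacent intervals: G#3→D#4 = perfect fifth; D#4→B#4 = major sixth; B#4→E#5 = perfect fourth.
The largest is D#4 to B#4, a major sixth (9 semitones).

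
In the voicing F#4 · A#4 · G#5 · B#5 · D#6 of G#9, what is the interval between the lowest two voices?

Those voices are F#4 and A#4.
Counting 3 letters and 4 half steps from F# gives a major third.

M3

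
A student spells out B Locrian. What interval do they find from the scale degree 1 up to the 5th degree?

diminished fifth

B locrian: B C D E F G A.
So we need the interval from B up to F.
B up to F is 6 semitones, a half step narrower than a perfect fifth, so the interval is diminished.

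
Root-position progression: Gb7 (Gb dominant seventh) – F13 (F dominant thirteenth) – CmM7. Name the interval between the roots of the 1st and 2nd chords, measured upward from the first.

major 7th

The roots are Gb and F.
From Gb to F is 11 semitones, exactly the major seventh.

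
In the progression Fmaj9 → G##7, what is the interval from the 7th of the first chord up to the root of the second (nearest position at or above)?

augmented third

Fmaj9 has E as its 7th, and G##7 has G## as its root.
E up to G## is 5 semitones, a half step wider than a major third, so the interval is augmented.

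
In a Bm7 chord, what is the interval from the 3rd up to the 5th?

major third

Spelling the chord: B–D–F♯–A.
That puts D below F♯.
D up to F♯ spans 3 letter names and 4 semitones — a major third.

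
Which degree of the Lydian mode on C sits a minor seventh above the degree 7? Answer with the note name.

A

The scale is C D E F# G A B.
The degree 7 is B; a minor seventh above that is A — scale degree 6.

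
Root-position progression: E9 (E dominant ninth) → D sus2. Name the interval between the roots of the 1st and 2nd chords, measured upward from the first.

The roots are E and D.
E up to D is 10 semitones, a half step narrower than a major seventh, so the interval is minor.

minor seventh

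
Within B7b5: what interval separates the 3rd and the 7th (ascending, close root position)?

d5

B dominant seventh flat five: B D# F A.
That puts D# below A.
From D# to A: 6 semitones over a fifth = diminished.
This 3–7 tritone is the characteristic tension at the heart of the dominant sound.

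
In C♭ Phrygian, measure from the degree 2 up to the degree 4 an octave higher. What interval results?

The scale runs C♭ D𝄫 E𝄫 F♭ G♭ A𝄫 B𝄫.
The degree 2 is D𝄫 and the scale degree 4 (up an octave) is F♭.
D𝄫 up to F♭ spans 10 letter names and 16 semitones — a major tenth.

M10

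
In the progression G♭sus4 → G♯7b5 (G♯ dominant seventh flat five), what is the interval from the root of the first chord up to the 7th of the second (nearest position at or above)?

augmented seventh

G♭sus4 has G♭ as its root, and G♯7b5 (G♯ dominant seventh flat five) has F♯ as its 7th.
G♭ up to F♯ is 12 semitones, a half step wider than a major seventh, so the interval is augmented.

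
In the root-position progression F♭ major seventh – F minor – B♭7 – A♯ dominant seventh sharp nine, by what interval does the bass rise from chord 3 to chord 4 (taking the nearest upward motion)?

The roots are B♭ and A♯.
B♭ up to A♯ is 12 semitones, a half step wider than a major seventh, so the interval is augmented.

augmented seventh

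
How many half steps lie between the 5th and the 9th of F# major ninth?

7

The chord tones of F#maj9 are F# A# C# E# G#.
C# to G# is a perfect fifth: 7 semitones.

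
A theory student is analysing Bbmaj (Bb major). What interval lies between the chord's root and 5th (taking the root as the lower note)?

perfect 5th

The chord tones of Bbmaj (Bb major) are Bb, D, F.
So we need the interval from Bb up to F.
Counting 5 letters and 7 half steps from Bb gives a perfect fifth.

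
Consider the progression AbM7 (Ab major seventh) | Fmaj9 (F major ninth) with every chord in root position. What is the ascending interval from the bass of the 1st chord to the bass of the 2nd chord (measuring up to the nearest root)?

major sixth

The roots are Ab and F.
Ab up to F spans 6 letter names and 9 semitones — a major sixth.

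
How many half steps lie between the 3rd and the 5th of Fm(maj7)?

4

Fm(maj7) is spelled F–Ab–C–E.
Ab to C is a major third: 4 semitones.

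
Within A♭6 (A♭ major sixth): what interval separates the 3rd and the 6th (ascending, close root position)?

A♭6 (A♭ major sixth): A♭-C-E♭-F.
So we need the interval from C up to F.
Counting 4 letters and 5 half steps from C gives a perfect fourth.

perfect fourth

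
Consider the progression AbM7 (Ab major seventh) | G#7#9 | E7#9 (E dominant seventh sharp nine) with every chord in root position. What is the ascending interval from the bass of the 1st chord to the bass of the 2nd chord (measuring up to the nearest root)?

augmented seventh

The roots are Ab and G#.
Ab up to G# is 12 semitones, a half step wider than a major seventh, so the interval is augmented.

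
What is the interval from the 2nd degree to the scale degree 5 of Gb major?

The scale runs Gb Ab Bb Cb Db Eb F.
That puts Ab below Db.
Ab up to Db spans 4 letter names and 5 semitones — a perfect fourth.

P4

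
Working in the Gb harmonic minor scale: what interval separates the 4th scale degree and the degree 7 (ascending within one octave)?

augmented fourth

The scale runs Gb Ab Bbb Cb Db Ebb F.
That puts Cb below F.
From Cb to F: 6 semitones over a fourth = augmented.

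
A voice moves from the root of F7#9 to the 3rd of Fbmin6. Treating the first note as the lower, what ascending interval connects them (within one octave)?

The root of F7#9 is F; the 3rd of Fbmin6 is Abb.
F up to Abb is 2 semitones, a whole step narrower than a major third, so the interval is diminished.

diminished third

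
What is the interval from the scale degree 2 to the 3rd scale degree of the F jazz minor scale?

minor second

Spelling the F jazz minor scale: F G A♭ B♭ C D E.
Scale degree 2 = G; 3rd scale degree = A♭.
2 letter names make it a second; at 1 semitone (a half step narrower than major) the quality is minor.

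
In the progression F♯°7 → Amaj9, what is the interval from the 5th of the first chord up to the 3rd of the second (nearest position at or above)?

A1

The 5th of F♯°7 is C; the 3rd of Amaj9 is C♯.
From C to C♯: 1 semitone over a unison = augmented.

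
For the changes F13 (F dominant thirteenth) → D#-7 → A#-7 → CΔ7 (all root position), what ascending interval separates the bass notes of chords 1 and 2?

The roots are F and D#.
From F to D#: 10 semitones over a sixth = augmented.

A6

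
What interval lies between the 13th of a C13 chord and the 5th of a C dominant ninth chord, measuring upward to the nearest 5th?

C13 has A as its 13th, and C dominant ninth has G as its 5th.
A up to G is 10 semitones, a half step narrower than a major seventh, so the interval is minor.

m7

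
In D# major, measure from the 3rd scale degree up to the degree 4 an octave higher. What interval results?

Spelling D# major: D# E# F## G# A# B# C##.
So we need the interval from F## up to G#.
F## up to G# is 13 semitones, a half step narrower than a major ninth, so the interval is minor.

minor ninth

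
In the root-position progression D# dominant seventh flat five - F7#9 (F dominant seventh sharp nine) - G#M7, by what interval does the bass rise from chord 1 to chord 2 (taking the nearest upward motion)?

The roots are D# and F.
From D# to F: 2 semitones over a third = diminished.

diminished third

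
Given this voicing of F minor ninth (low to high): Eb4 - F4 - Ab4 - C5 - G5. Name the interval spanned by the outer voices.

The outer voices are Eb4 and G5.
Eb up to G spans 10 letter names and 16 semitones — a major tenth.

major tenth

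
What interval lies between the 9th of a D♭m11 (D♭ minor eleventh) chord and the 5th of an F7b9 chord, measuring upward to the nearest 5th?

major sixth

D♭m11 (D♭ minor eleventh) has E♭ as its 9th, and F7b9 has C as its 5th.
Counting 6 letters and 9 half steps from E♭ gives a major sixth.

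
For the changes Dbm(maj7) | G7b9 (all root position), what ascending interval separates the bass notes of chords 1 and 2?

The roots are Db and G.
4 letter names make it a fourth; at 6 semitones (a half step wider than perfect) the quality is augmented.

augmented fourth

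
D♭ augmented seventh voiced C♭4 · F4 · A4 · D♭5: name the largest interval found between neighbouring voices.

Adjacent intervals: C♭4→F4 = augmented fourth; F4→A4 = major third; A4→D♭5 = diminished fourth.
The largest is C♭4 to F4, an augmented fourth (6 semitones).

augmented fourth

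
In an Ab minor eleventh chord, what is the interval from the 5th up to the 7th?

minor 3rd

Ab minor eleventh: Ab-Cb-Eb-Gb-Bb-Db.
So we need the interval from Eb up to Gb.
3 letter names make it a third; at 3 semitones (a half step narrower than major) the quality is minor.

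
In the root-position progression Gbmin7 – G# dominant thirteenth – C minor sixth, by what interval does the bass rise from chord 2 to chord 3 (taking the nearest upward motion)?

diminished fourth

The roots are G# and C.
4 letter names make it a fourth; at 4 semitones (a half step narrower than perfect) the quality is diminished.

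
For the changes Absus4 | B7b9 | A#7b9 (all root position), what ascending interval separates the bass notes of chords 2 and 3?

major seventh

The roots are B and A#.
B up to A# spans 7 letter names and 11 semitones — a major seventh.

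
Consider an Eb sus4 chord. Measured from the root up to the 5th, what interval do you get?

Spelling the chord: Eb, Ab, Bb.
That puts Eb below Bb.
Eb up to Bb spans 5 letter names and 7 semitones — a perfect fifth.

perfect 5th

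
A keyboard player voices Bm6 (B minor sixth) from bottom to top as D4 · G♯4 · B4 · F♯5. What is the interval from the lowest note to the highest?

major 10th

The outer voices are D4 and F♯5.
Counting 10 letters and 16 half steps from D gives a major tenth.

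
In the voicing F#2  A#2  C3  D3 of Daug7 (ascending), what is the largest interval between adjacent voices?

major third

Adjacent intervals: F#2→A#2 = major third; A#2→C3 = diminished third; C3→D3 = major second.
The largest is F#2 to A#2, a major third (4 semitones).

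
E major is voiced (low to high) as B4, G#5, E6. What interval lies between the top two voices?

Those voices are G#5 and E6.
6 letter names make it a sixth; at 8 semitones (a half step narrower than major) the quality is minor.

m6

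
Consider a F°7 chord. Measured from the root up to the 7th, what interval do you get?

diminished seventh

The chord tones of Fdim7 (F diminished seventh) are F-Ab-Cb-Ebb.
That puts F below Ebb.
7 letter names make it a seventh; at 9 semitones (a whole step narrower than major) the quality is diminished.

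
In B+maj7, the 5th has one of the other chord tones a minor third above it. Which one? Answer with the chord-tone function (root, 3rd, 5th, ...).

B+maj7 (B augmented major seventh): B, D♯, F𝄪, A♯.
The 5th is F𝄪. A minor third above F𝄪 is A♯.
A♯ is the chord's 7th.

7th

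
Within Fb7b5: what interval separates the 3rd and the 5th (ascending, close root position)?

The chord tones of Fb7b5 are Fb-Ab-Cbb-Ebb.
The 3rd is Ab and the 5th is Cbb.
From Ab to Cbb: 2 semitones over a third = diminished.

diminished third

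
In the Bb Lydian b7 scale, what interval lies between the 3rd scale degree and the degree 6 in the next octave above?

Bb lydian dominant: Bb C D E F G Ab.
That puts D below G.
Counting 11 letters and 17 half steps from D gives a perfect eleventh.

perfect 11th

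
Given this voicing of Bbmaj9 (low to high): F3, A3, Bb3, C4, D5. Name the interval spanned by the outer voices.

The outer voices are F3 and D5.
From F to D is 21 semitones, exactly the major thirteenth.

major 13th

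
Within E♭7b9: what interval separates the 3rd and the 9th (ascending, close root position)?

diminished seventh

E♭ dominant seventh flat nine is spelled E♭-G-B♭-D♭-F♭.
The 3rd is G and the 9th is F♭.
From G to F♭: 9 semitones over a seventh = diminished.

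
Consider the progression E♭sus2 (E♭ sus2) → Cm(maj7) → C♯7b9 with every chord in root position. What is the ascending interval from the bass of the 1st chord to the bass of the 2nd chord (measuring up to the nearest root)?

The roots are E♭ and C.
From E♭ to C is 9 semitones, exactly the major sixth.

major sixth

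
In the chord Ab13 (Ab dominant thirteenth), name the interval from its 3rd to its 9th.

minor 7th

The chord tones of Ab13 are Ab–C–Eb–Gb–Bb–F.
3rd = C; 9th = Bb.
7 letter names make it a seventh; at 10 semitones (a half step narrower than major) the quality is minor.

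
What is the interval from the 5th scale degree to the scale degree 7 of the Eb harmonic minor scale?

major third

Spelling the Eb harmonic minor scale: Eb F Gb Ab Bb Cb D.
5th scale degree = Bb; degree 7 = D.
Counting 3 letters and 4 half steps from Bb gives a major third.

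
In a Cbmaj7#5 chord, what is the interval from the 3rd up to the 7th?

Cb augmented major seventh is spelled Cb, Eb, G, Bb.
That puts Eb below Bb.
Eb up to Bb spans 5 letter names and 7 semitones — a perfect fifth.

perfect fifth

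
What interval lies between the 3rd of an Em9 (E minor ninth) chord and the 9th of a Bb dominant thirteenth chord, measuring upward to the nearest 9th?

The 3rd of Em9 (E minor ninth) is G; the 9th of Bb dominant thirteenth is C.
G up to C spans 4 letter names and 5 semitones — a perfect fourth.

perfect fourth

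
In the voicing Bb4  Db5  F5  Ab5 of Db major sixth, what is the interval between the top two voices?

Those voices are F5 and Ab5.
From F to Ab: 3 semitones over a third = minor.

minor third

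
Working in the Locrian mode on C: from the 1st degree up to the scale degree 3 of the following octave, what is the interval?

The scale runs C Db Eb F Gb Ab Bb.
1st degree = C; 3rd degree (up an octave) = Eb.
From C to Eb: 15 semitones over a tenth = minor.

minor tenth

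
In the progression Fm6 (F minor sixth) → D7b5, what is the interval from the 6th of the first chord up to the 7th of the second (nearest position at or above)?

The 6th of Fm6 (F minor sixth) is D; the 7th of D7b5 is C.
From D to C: 10 semitones over a seventh = minor.

minor seventh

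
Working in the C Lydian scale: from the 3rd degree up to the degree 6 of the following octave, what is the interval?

P11

The scale runs C D E F♯ G A B.
So we need the interval from E up to A.
From E to A is 17 semitones, exactly the perfect eleventh.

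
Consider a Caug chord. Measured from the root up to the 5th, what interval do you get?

C+ (C augmented) is spelled C-E-G#.
Root = C; 5th = G#.
5 letter names make it a fifth; at 8 semitones (a half step wider than perfect) the quality is augmented.

A5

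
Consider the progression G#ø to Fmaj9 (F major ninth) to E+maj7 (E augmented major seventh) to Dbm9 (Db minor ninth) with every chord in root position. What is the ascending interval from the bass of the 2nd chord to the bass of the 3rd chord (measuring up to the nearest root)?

The roots are F and E.
From F to E is 11 semitones, exactly the major seventh.

major 7th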